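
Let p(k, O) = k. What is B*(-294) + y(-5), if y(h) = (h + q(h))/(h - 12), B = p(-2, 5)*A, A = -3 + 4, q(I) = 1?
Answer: 10000/17 ≈ 588.24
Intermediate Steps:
A = 1
B = -2 (B = -2*1 = -2)
y(h) = (1 + h)/(-12 + h) (y(h) = (h + 1)/(h - 12) = (1 + h)/(-12 + h))
B*(-294) + y(-5) = -2*(-294) + (1 - 5)/(-12 - 5) = 588 - 4/(-17) = 588 - 1/17*(-4) = 588 + 4/17 = 10000/17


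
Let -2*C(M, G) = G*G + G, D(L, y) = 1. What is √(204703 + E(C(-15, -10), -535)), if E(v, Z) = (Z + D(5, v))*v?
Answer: √228733 ≈ 478.26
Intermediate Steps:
C(M, G) = -G/2 - G²/2 (C(M, G) = -(G*G + G)/2 = -(G² + G)/2 = -(G + G²)/2 = -G/2 - G²/2)
E(v, Z) = v*(1 + Z) (E(v, Z) = (Z + 1)*v = (1 + Z)*v = v*(1 + Z))
√(204703 + E(C(-15, -10), -535)) = √(204703 + (-½*(-10)*(1 - 10))*(1 - 535)) = √(204703 - ½*(-10)*(-9)*(-534)) = √(204703 - 45*(-534)) = √(204703 + 24030) = √228733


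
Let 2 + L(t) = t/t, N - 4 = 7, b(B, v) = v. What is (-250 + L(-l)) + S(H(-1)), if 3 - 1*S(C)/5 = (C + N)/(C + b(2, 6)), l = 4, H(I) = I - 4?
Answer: -266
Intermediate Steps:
N = 11 (N = 4 + 7 = 11)
H(I) = -4 + I
S(C) = 15 - 5*(11 + C)/(6 + C) (S(C) = 15 - 5*(C + 11)/(C + 6) = 15 - 5*(11 + C)/(6 + C))
L(t) = -1 (L(t) = -2 + t/t = -2 + 1 = -1)
(-250 + L(-l)) + S(H(-1)) = (-250 - 1) + 5*(7 + 2*(-4 - 1))/(6 + (-4 - 1)) = -251 + 5*(7 + 2*(-5))/(6 - 5) = -251 + 5*(7 - 10)/1 = -251 + 5*1*(-3) = -251 - 15 = -266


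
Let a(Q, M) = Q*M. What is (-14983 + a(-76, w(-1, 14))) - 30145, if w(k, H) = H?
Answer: -46192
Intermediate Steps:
a(Q, M) = M*Q
(-14983 + a(-76, w(-1, 14))) - 30145 = (-14983 + 14*(-76)) - 30145 = (-14983 - 1064) - 30145 = -16047 - 30145 = -46192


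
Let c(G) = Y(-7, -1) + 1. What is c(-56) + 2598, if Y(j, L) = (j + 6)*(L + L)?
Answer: 2601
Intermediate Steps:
Y(j, L) = 2*L*(6 + j) (Y(j, L) = (6 + j)*(2*L) = 2*L*(6 + j))
c(G) = 3 (c(G) = 2*(-1)*(6 - 7) + 1 = 2*(-1)*(-1) + 1 = 2 + 1 = 3)
c(-56) + 2598 = 3 + 2598 = 2601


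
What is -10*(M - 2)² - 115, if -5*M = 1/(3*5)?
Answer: -174977/1125 ≈ -155.54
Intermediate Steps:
M = -1/75 (M = -1/(5*(3*5)) = -⅕/15 = -⅕*1/15 = -1/75 ≈ -0.013333)
-10*(M - 2)² - 115 = -10*(-1/75 - 2)² - 115 = -10*(-151/75)² - 115 = -10*22801/5625 - 115 = -45602/1125 - 115 = -174977/1125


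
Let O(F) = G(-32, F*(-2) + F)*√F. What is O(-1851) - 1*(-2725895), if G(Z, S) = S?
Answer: 2725895 + 1851*I*√1851 ≈ 2.7259e+6 + 79636.0*I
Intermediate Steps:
O(F) = -F^(3/2) (O(F) = (F*(-2) + F)*√F = (-2*F + F)*√F = (-F)*√F = -F^(3/2))
O(-1851) - 1*(-2725895) = -(-1851)^(3/2) - 1*(-2725895) = -(-1851)*I*√1851 + 2725895 = 1851*I*√1851 + 2725895 = 2725895 + 1851*I*√1851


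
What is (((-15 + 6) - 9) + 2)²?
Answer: 256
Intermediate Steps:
(((-15 + 6) - 9) + 2)² = ((-9 - 9) + 2)² = (-18 + 2)² = (-16)² = 256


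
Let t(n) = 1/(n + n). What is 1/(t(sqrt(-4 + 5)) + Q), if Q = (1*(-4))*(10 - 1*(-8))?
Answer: -2/143 ≈ -0.013986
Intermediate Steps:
t(n) = 1/(2*n)
Q = -72 (Q = -4*(10 + 8) = -4*18 = -72)
1/(t(sqrt(-4 + 5)) + Q) = 1/(1/(2*(sqrt(-4 + 5))) - 72) = 1/(1/(2*(sqrt(1))) - 72) = 1/((1/2)/1 - 72) = 1/((1/2)*1 - 72) = 1/(1/2 - 72) = 1/(-143/2) = -2/143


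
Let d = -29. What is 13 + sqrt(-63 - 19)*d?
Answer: 13 - 29*I*sqrt(82) ≈ 13.0 - 262.61*I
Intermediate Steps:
13 + sqrt(-63 - 19)*d = 13 + sqrt(-63 - 19)*(-29) = 13 + sqrt(-82)*(-29) = 13 + (I*sqrt(82))*(-29) = 13 - 29*I*sqrt(82)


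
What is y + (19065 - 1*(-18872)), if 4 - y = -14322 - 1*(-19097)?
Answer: 33166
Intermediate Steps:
y = -4771 (y = 4 - (-14322 - 1*(-19097)) = 4 - (-14322 + 19097) = 4 - 1*4775 = 4 - 4775 = -4771)
y + (19065 - 1*(-18872)) = -4771 + (19065 - 1*(-18872)) = -4771 + (19065 + 18872) = -4771 + 37937 = 33166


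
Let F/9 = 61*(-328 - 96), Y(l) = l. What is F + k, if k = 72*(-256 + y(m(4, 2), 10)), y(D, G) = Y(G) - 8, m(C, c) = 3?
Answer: -251064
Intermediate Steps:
F = -232776 (F = 9*(61*(-328 - 96)) = 9*(61*(-424)) = 9*(-25864) = -232776)
y(D, G) = -8 + G (y(D, G) = G - 8 = -8 + G)
k = -18288 (k = 72*(-256 + (-8 + 10)) = 72*(-256 + 2) = 72*(-254) = -18288)
F + k = -232776 - 18288 = -251064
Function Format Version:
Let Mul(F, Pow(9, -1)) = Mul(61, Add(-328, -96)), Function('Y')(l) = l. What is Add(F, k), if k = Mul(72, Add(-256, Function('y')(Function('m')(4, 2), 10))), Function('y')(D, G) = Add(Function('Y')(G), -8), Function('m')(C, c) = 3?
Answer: -251064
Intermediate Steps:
F = -232776 (F = Mul(9, Mul(61, Add(-328, -96))) = Mul(9, Mul(61, -424)) = Mul(9, -25864) = -232776)
Function('y')(D, G) = Add(-8, G) (Function('y')(D, G) = Add(G, -8) = Add(-8, G))
k = -18288 (k = Mul(72, Add(-256, Add(-8, 10))) = Mul(72, Add(-256, 2)) = Mul(72, -254) = -18288)
Add(F, k) = Add(-232776, -18288) = -251064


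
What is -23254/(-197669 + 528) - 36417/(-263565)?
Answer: 633724967/2474260365 ≈ 0.25613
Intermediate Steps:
-23254/(-197669 + 528) - 36417/(-263565) = -23254/(-197141) - 36417*(-1/263565) = -23254*(-1/197141) + 12139/87855 = 3322/28163 + 12139/87855 = 633724967/2474260365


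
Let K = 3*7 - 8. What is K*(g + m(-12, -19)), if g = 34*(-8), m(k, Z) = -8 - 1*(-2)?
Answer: -3614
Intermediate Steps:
m(k, Z) = -6 (m(k, Z) = -8 + 2 = -6)
K = 13 (K = 21 - 8 = 13)
g = -272
K*(g + m(-12, -19)) = 13*(-272 - 6) = 13*(-278) = -3614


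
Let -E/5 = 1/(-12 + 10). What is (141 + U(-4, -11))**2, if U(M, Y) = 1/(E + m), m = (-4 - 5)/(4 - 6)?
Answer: 976144/49 ≈ 19921.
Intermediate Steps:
E = 5/2 (E = -5/(-12 + 10) = -5/(-2) = -5*(-1/2) = 5/2 ≈ 2.5000)
m = 9/2 (m = -9/(-2) = -9*(-1/2) = 9/2 ≈ 4.5000)
U(M, Y) = 1/7 (U(M, Y) = 1/(5/2 + 9/2) = 1/7)
(141 + U(-4, -11))**2 = (141 + 1/7)**2 = (988/7)**2 = 976144/49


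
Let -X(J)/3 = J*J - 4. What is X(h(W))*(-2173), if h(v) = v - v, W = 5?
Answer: -26076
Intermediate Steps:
h(v) = 0
X(J) = 12 - 3*J**2 (X(J) = -3*(J*J - 4) = -3*(J**2 - 4) = -3*(-4 + J**2) = 12 - 3*J**2)
X(h(W))*(-2173) = (12 - 3*0**2)*(-2173) = (12 - 3*0)*(-2173) = (12 + 0)*(-2173) = 12*(-2173) = -26076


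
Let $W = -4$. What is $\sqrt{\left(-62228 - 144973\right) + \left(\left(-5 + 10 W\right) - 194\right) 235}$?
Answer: $i \sqrt{263366} \approx 513.19 i$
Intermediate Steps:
$\sqrt{\left(-62228 - 144973\right) + \left(\left(-5 + 10 W\right) - 194\right) 235} = \sqrt{\left(-62228 - 144973\right) + \left(\left(-5 + 10 \left(-4\right)\right) - 194\right) 235} = \sqrt{-207201 + \left(\left(-5 - 40\right) - 194\right) 235} = \sqrt{-207201 + \left(-45 - 194\right) 235} = \sqrt{-207201 - 56165} = \sqrt{-263366} = i \sqrt{263366}$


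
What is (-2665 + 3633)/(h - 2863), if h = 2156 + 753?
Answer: 484/23 ≈ 21.043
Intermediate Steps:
h = 2909
(-2665 + 3633)/(h - 2863) = (-2665 + 3633)/(2909 - 2863) = 968/46 = 968*(1/46) = 484/23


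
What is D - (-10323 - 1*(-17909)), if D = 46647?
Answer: 39061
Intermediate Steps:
D - (-10323 - 1*(-17909)) = 46647 - (-10323 - 1*(-17909)) = 46647 - (-10323 + 17909) = 46647 - 1*7586 = 46647 - 7586 = 39061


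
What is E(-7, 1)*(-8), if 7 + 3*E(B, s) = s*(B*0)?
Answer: 56/3 ≈ 18.667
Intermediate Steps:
E(B, s) = -7/3 (E(B, s) = -7/3 + (s*(B*0))/3 = -7/3 + (s*0)/3 = -7/3 + (⅓)*0 = -7/3 + 0 = -7/3)
E(-7, 1)*(-8) = -7/3*(-8) = 56/3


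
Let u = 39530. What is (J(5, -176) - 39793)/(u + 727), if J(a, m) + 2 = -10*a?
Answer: -39845/40257 ≈ -0.98977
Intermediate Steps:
J(a, m) = -2 - 10*a
(J(5, -176) - 39793)/(u + 727) = ((-2 - 10*5) - 39793)/(39530 + 727) = ((-2 - 50) - 39793)/40257 = (-52 - 39793)*(1/40257) = -39845*1/40257 = -39845/40257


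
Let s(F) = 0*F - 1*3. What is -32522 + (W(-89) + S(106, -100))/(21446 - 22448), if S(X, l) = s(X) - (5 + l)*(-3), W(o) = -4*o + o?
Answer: -10862341/334 ≈ -32522.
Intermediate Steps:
W(o) = -3*o
s(F) = -3 (s(F) = 0 - 3 = -3)
S(X, l) = 12 + 3*l (S(X, l) = -3 - (5 + l)*(-3) = -3 - (-15 - 3*l) = -3 + (15 + 3*l) = 12 + 3*l)
-32522 + (W(-89) + S(106, -100))/(21446 - 22448) = -32522 + (-3*(-89) + (12 + 3*(-100)))/(21446 - 22448) = -32522 + (267 + (12 - 300))/(-1002) = -32522 + (267 - 288)*(-1/1002) = -32522 - 21*(-1/1002) = -32522 + 7/334 = -10862341/334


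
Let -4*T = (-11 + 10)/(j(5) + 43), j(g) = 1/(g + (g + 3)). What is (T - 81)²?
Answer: 32915756329/5017600 ≈ 6560.1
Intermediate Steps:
j(g) = 1/(3 + 2*g) (j(g) = 1/(g + (3 + g)) = 1/(3 + 2*g))
T = 13/2240 (T = -(-11 + 10)/(4*(1/(3 + 2*5) + 43)) = -(-1)/(4*(1/(3 + 10) + 43)) = -(-1)/(4*(1/13 + 43)) = -(-1)/(4*560/13) = -(-1)*13/(4*560) = -¼*(-13/560) = 13/2240 ≈ 0.0058036)
(T - 81)² = (13/2240 - 81)² = (-181427/2240)² = 32915756329/5017600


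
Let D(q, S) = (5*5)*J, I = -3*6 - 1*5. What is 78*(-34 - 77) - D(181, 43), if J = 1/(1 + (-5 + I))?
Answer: -233741/27 ≈ -8657.1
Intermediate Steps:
I = -23 (I = -18 - 5 = -23)
J = -1/27 (J = 1/(1 + (-5 - 23)) = 1/(1 - 28) = 1/(-27) = -1/27 ≈ -0.037037)
D(q, S) = -25/27 (D(q, S) = (5*5)*(-1/27) = 25*(-1/27) = -25/27)
78*(-34 - 77) - D(181, 43) = 78*(-34 - 77) - 1*(-25/27) = 78*(-111) + 25/27 = -8658 + 25/27 = -233741/27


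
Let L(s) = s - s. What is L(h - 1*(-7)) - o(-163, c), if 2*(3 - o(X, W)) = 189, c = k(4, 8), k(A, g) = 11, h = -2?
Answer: 183/2 ≈ 91.500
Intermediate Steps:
c = 11
L(s) = 0
o(X, W) = -183/2 (o(X, W) = 3 - ½*189 = 3 - 189/2 = -183/2)
L(h - 1*(-7)) - o(-163, c) = 0 - 1*(-183/2) = 0 + 183/2 = 183/2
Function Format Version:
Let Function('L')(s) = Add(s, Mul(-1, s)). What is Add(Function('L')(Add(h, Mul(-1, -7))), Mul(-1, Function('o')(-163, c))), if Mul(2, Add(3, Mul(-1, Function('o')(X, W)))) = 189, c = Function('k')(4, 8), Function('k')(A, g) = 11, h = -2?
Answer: Rational(183, 2) ≈ 91.500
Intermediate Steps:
c = 11
Function('L')(s) = 0
Function('o')(X, W) = Rational(-183, 2) (Function('o')(X, W) = Add(3, Mul(Rational(-1, 2), 189)) = Add(3, Rational(-189, 2)) = Rational(-183, 2))
Add(Function('L')(Add(h, Mul(-1, -7))), Mul(-1, Function('o')(-163, c))) = Add(0, Mul(-1, Rational(-183, 2))) = Add(0, Rational(183, 2)) = Rational(183, 2)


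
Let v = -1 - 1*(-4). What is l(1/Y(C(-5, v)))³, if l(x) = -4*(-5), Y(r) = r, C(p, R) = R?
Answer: 8000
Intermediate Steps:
v = 3 (v = -1 + 4 = 3)
l(x) = 20
l(1/Y(C(-5, v)))³ = 20³ = 8000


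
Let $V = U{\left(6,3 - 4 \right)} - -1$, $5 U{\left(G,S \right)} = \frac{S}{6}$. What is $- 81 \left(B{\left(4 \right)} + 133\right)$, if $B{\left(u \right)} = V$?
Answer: $- \frac{108513}{10} \approx -10851.0$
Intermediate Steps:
$U{\left(G,S \right)} = \frac{S}{30}$ ($U{\left(G,S \right)} = \frac{S \frac{1}{6}}{5} = \frac{\frac{1}{6} S}{5} = \frac{S}{30}$)
$V = \frac{29}{30}$ ($V = \frac{3 - 4}{30} - -1 = \frac{1}{30} \left(-1\right) + 1 = - \frac{1}{30} + 1 = \frac{29}{30} \approx 0.96667$)
$B{\left(u \right)} = \frac{29}{30}$
$- 81 \left(B{\left(4 \right)} + 133\right) = - 81 \left(\frac{29}{30} + 133\right) = \left(-81\right) \frac{4019}{30} = - \frac{108513}{10}$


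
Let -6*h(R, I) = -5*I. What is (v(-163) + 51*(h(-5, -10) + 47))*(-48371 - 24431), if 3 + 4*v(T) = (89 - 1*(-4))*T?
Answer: 132390437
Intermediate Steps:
v(T) = -¾ + 93*T/4 (v(T) = -¾ + ((89 - 1*(-4))*T)/4 = -¾ + ((89 + 4)*T)/4 = -¾ + (93*T)/4 = -¾ + 93*T/4)
h(R, I) = 5*I/6 (h(R, I) = -(-5)*I/6 = 5*I/6)
(v(-163) + 51*(h(-5, -10) + 47))*(-48371 - 24431) = ((-¾ + (93/4)*(-163)) + 51*((⅚)*(-10) + 47))*(-48371 - 24431) = ((-¾ - 15159/4) + 51*(-25/3 + 47))*(-72802) = (-7581/2 + 51*(116/3))*(-72802) = (-7581/2 + 1972)*(-72802) = -3637/2*(-72802) = 132390437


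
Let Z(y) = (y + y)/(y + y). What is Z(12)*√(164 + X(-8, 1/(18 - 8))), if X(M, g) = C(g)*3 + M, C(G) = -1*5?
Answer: √141 ≈ 11.874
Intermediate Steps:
C(G) = -5
Z(y) = 1 (Z(y) = (2*y)/((2*y)) = (2*y)*(1/(2*y)) = 1)
X(M, g) = -15 + M (X(M, g) = -5*3 + M = -15 + M)
Z(12)*√(164 + X(-8, 1/(18 - 8))) = 1*√(164 + (-15 - 8)) = 1*√(164 - 23) = 1*√141 = √141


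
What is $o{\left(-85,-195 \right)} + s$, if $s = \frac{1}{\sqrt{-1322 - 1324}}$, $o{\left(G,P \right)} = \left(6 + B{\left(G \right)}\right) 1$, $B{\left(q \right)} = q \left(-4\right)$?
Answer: $346 - \frac{i \sqrt{6}}{126} \approx 346.0 - 0.01944 i$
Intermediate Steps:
$B{\left(q \right)} = - 4 q$
$o{\left(G,P \right)} = 6 - 4 G$ ($o{\left(G,P \right)} = \left(6 - 4 G\right) 1 = 6 - 4 G$)
$s = - \frac{i \sqrt{6}}{126}$ ($s = \frac{1}{\sqrt{-1322 + \left(-11854 + 10530\right)}} = \frac{1}{\sqrt{-1322 - 1324}} = \frac{1}{\sqrt{-2646}} = \frac{1}{21 i \sqrt{6}} = - \frac{i \sqrt{6}}{126} \approx - 0.01944 i$)
$o{\left(-85,-195 \right)} + s = \left(6 - -340\right) - \frac{i \sqrt{6}}{126} = \left(6 + 340\right) - \frac{i \sqrt{6}}{126} = 346 - \frac{i \sqrt{6}}{126}$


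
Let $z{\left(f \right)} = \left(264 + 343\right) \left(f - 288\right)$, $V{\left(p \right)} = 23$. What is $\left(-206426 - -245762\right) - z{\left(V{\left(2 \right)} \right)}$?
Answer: $200191$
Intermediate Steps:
$z{\left(f \right)} = -174816 + 607 f$ ($z{\left(f \right)} = 607 \left(-288 + f\right) = -174816 + 607 f$)
$\left(-206426 - -245762\right) - z{\left(V{\left(2 \right)} \right)} = \left(-206426 - -245762\right) - \left(-174816 + 607 \cdot 23\right) = \left(-206426 + 245762\right) - \left(-174816 + 13961\right) = 39336 - -160855 = 39336 + 160855 = 200191$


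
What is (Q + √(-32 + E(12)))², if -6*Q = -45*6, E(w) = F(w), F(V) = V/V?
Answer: (45 + I*√31)² ≈ 1994.0 + 501.1*I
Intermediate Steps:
F(V) = 1
E(w) = 1
Q = 45 (Q = -(-15)*6/2 = -⅙*(-270) = 45)
(Q + √(-32 + E(12)))² = (45 + √(-32 + 1))² = (45 + √(-31))² = (45 + I*√31)²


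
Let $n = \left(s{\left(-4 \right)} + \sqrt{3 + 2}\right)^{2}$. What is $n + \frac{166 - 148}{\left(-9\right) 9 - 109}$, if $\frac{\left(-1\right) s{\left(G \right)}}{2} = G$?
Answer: $\frac{6546}{95} + 16 \sqrt{5} \approx 104.68$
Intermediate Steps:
$s{\left(G \right)} = - 2 G$
$n = \left(8 + \sqrt{5}\right)^{2}$ ($n = \left(\left(-2\right) \left(-4\right) + \sqrt{3 + 2}\right)^{2} = \left(8 + \sqrt{5}\right)^{2} \approx 104.78$)
$n + \frac{166 - 148}{\left(-9\right) 9 - 109} = \left(8 + \sqrt{5}\right)^{2} + \frac{166 - 148}{\left(-9\right) 9 - 109} = \left(8 + \sqrt{5}\right)^{2} + \frac{18}{-81 - 109} = \left(8 + \sqrt{5}\right)^{2} + \frac{18}{-190} = \left(8 + \sqrt{5}\right)^{2} + 18 \left(- \frac{1}{190}\right) = \left(8 + \sqrt{5}\right)^{2} - \frac{9}{95} = - \frac{9}{95} + \left(8 + \sqrt{5}\right)^{2}$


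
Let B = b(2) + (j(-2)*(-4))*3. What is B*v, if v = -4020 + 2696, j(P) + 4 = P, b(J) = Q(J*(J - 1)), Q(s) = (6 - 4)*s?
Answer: -100624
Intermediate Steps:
Q(s) = 2*s
b(J) = 2*J*(-1 + J) (b(J) = 2*(J*(J - 1)) = 2*(J*(-1 + J)) = 2*J*(-1 + J))
j(P) = -4 + P
B = 76 (B = 2*2*(-1 + 2) + ((-4 - 2)*(-4))*3 = 2*2*1 - 6*(-4)*3 = 4 + 24*3 = 4 + 72 = 76)
v = -1324
B*v = 76*(-1324) = -100624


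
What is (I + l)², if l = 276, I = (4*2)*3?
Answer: 90000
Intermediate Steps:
I = 24 (I = 8*3 = 24)
(I + l)² = (24 + 276)² = 300² = 90000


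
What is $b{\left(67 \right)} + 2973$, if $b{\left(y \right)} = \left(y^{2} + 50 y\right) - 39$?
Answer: $10773$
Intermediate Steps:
$b{\left(y \right)} = -39 + y^{2} + 50 y$
$b{\left(67 \right)} + 2973 = \left(-39 + 67^{2} + 50 \cdot 67\right) + 2973 = \left(-39 + 4489 + 3350\right) + 2973 = 7800 + 2973 = 10773$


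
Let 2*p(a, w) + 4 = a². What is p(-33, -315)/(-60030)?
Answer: -217/24012 ≈ -0.0090372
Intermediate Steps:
p(a, w) = -2 + a²/2
p(-33, -315)/(-60030) = (-2 + (½)*(-33)²)/(-60030) = (-2 + (½)*1089)*(-1/60030) = (-2 + 1089/2)*(-1/60030) = (1085/2)*(-1/60030) = -217/24012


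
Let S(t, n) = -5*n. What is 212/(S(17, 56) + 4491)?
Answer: 212/4211 ≈ 0.050344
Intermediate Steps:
212/(S(17, 56) + 4491) = 212/(-5*56 + 4491) = 212/(-280 + 4491) = 212/4211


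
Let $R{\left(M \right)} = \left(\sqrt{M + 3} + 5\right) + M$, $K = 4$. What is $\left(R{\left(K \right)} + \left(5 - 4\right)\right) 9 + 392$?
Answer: $482 + 9 \sqrt{7} \approx 505.81$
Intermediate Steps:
$R{\left(M \right)} = 5 + M + \sqrt{3 + M}$ ($R{\left(M \right)} = \left(\sqrt{3 + M} + 5\right) + M = \left(5 + \sqrt{3 + M}\right) + M = 5 + M + \sqrt{3 + M}$)
$\left(R{\left(K \right)} + \left(5 - 4\right)\right) 9 + 392 = \left(\left(5 + 4 + \sqrt{3 + 4}\right) + \left(5 - 4\right)\right) 9 + 392 = \left(\left(5 + 4 + \sqrt{7}\right) + \left(5 - 4\right)\right) 9 + 392 = \left(\left(9 + \sqrt{7}\right) + 1\right) 9 + 392 = \left(10 + \sqrt{7}\right) 9 + 392 = \left(90 + 9 \sqrt{7}\right) + 392 = 482 + 9 \sqrt{7}$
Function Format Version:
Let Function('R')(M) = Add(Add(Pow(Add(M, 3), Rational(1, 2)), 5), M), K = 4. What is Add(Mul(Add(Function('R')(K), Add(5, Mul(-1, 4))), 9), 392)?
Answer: Add(482, Mul(9, Pow(7, Rational(1, 2)))) ≈ 505.81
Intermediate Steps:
Function('R')(M) = Add(5, M, Pow(Add(3, M), Rational(1, 2))) (Function('R')(M) = Add(Add(Pow(Add(3, M), Rational(1, 2)), 5), M) = Add(Add(5, Pow(Add(3, M), Rational(1, 2))), M) = Add(5, M, Pow(Add(3, M), Rational(1, 2))))
Add(Mul(Add(Function('R')(K), Add(5, Mul(-1, 4))), 9), 392) = Add(Mul(Add(Add(5, 4, Pow(Add(3, 4), Rational(1, 2))), Add(5, Mul(-1, 4))), 9), 392) = Add(Mul(Add(Add(5, 4, Pow(7, Rational(1, 2))), Add(5, -4)), 9), 392) = Add(Mul(Add(Add(9, Pow(7, Rational(1, 2))), 1), 9), 392) = Add(Mul(Add(10, Pow(7, Rational(1, 2))), 9), 392) = Add(Add(90, Mul(9, Pow(7, Rational(1, 2)))), 392) = Add(482, Mul(9, Pow(7, Rational(1, 2))))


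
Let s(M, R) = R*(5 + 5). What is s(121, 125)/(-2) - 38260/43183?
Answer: -27027635/43183 ≈ -625.89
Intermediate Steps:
s(M, R) = 10*R (s(M, R) = R*10 = 10*R)
s(121, 125)/(-2) - 38260/43183 = (10*125)/(-2) - 38260/43183 = 1250*(-1/2) - 38260*1/43183 = -625 - 38260/43183 = -27027635/43183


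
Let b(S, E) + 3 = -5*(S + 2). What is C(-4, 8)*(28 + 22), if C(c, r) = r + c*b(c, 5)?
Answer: -1000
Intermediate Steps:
b(S, E) = -13 - 5*S (b(S, E) = -3 - 5*(S + 2) = -3 - 5*(2 + S) = -3 + (-10 - 5*S) = -13 - 5*S)
C(c, r) = r + c*(-13 - 5*c)
C(-4, 8)*(28 + 22) = (8 - 1*(-4)*(13 + 5*(-4)))*(28 + 22) = (8 - 1*(-4)*(13 - 20))*50 = (8 - 1*(-4)*(-7))*50 = (8 - 28)*50 = -20*50 = -1000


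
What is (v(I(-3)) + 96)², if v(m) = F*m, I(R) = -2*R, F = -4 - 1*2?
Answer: 3600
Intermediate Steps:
F = -6 (F = -4 - 2 = -6)
v(m) = -6*m
(v(I(-3)) + 96)² = (-(-12)*(-3) + 96)² = (-6*6 + 96)² = (-36 + 96)² = 60² = 3600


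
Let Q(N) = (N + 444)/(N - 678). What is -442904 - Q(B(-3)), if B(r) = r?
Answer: -100539061/227 ≈ -4.4290e+5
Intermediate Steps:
Q(N) = (444 + N)/(-678 + N)
-442904 - Q(B(-3)) = -442904 - (444 - 3)/(-678 - 3) = -442904 - 441/(-681) = -442904 - (-1)*441/681 = -442904 - 1*(-147/227) = -442904 + 147/227 = -100539061/227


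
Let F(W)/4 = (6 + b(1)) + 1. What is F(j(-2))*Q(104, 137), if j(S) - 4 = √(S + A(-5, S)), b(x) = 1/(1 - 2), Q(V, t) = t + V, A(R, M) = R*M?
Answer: 5784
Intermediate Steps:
A(R, M) = M*R
Q(V, t) = V + t
b(x) = -1 (b(x) = 1/(-1) = -1)
j(S) = 4 + 2*√(-S) (j(S) = 4 + √(S + S*(-5)) = 4 + √(S - 5*S) = 4 + √(-4*S) = 4 + 2*√(-S))
F(W) = 24 (F(W) = 4*((6 - 1) + 1) = 4*(5 + 1) = 4*6 = 24)
F(j(-2))*Q(104, 137) = 24*(104 + 137) = 24*241 = 5784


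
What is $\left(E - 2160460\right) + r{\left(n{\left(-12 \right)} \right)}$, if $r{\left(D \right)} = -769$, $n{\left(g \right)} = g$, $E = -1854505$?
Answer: $-4015734$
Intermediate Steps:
$\left(E - 2160460\right) + r{\left(n{\left(-12 \right)} \right)} = \left(-1854505 - 2160460\right) - 769 = -4014965 - 769 = -4015734$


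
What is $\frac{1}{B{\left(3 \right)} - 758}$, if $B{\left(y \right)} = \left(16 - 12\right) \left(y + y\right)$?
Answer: $- \frac{1}{734} \approx -0.0013624$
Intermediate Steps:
$B{\left(y \right)} = 8 y$ ($B{\left(y \right)} = 4 \cdot 2 y = 8 y$)
$\frac{1}{B{\left(3 \right)} - 758} = \frac{1}{8 \cdot 3 - 758} = \frac{1}{24 - 758} = \frac{1}{-734} = - \frac{1}{734}$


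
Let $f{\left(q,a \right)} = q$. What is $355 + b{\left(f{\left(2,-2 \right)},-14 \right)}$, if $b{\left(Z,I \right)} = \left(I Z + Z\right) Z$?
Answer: $303$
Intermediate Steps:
$b{\left(Z,I \right)} = Z \left(Z + I Z\right)$ ($b{\left(Z,I \right)} = \left(Z + I Z\right) Z = Z \left(Z + I Z\right)$)
$355 + b{\left(f{\left(2,-2 \right)},-14 \right)} = 355 + 2^{2} \left(1 - 14\right) = 355 + 4 \left(-13\right) = 355 - 52 = 303$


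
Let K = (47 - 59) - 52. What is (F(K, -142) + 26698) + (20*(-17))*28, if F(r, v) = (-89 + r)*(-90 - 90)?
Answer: 44718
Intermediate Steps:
K = -64 (K = -12 - 52 = -64)
F(r, v) = 16020 - 180*r (F(r, v) = (-89 + r)*(-180) = 16020 - 180*r)
(F(K, -142) + 26698) + (20*(-17))*28 = ((16020 - 180*(-64)) + 26698) + (20*(-17))*28 = ((16020 + 11520) + 26698) - 340*28 = (27540 + 26698) - 9520 = 54238 - 9520 = 44718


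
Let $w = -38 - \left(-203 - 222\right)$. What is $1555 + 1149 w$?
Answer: $446218$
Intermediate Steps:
$w = 387$ ($w = -38 - -425 = -38 + 425 = 387$)
$1555 + 1149 w = 1555 + 1149 \cdot 387 = 1555 + 444663 = 446218$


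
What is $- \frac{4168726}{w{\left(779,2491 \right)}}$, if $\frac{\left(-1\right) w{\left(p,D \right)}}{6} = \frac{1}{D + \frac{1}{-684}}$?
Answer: $\frac{3551427307009}{2052} \approx 1.7307 \cdot 10^{9}$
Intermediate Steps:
$w{\left(p,D \right)} = - \frac{6}{- \frac{1}{684} + D}$ ($w{\left(p,D \right)} = - \frac{6}{D + \frac{1}{-684}} = - \frac{6}{D - \frac{1}{684}} = - \frac{6}{- \frac{1}{684} + D}$)
$- \frac{4168726}{w{\left(779,2491 \right)}} = - \frac{4168726}{\left(-4104\right) \frac{1}{-1 + 684 \cdot 2491}} = - \frac{4168726}{\left(-4104\right) \frac{1}{-1 + 1703844}} = - \frac{4168726}{\left(-4104\right) \frac{1}{1703843}} = - \frac{4168726}{- \frac{4104}{1703843}} = \left(-4168726\right) \left(- \frac{1703843}{4104}\right) = \frac{3551427307009}{2052}$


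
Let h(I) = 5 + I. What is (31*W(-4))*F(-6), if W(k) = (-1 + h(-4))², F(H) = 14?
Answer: 0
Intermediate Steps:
W(k) = 0 (W(k) = (-1 + (5 - 4))² = (-1 + 1)² = 0² = 0)
(31*W(-4))*F(-6) = (31*0)*14 = 0*14 = 0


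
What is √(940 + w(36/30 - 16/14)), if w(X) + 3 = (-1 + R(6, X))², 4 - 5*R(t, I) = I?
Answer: √28696994/175 ≈ 30.611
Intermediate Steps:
R(t, I) = ⅘ - I/5
w(X) = -3 + (-⅕ - X/5)² (w(X) = -3 + (-1 + (⅘ - X/5))² = -3 + (-⅕ - X/5)²)
√(940 + w(36/30 - 16/14)) = √(940 + (-3 + (1 + (36/30 - 16/14))²/25)) = √(940 + (-3 + (1 + (36*(1/30) - 16*1/14))²/25)) = √(940 + (-3 + (1 + (6/5 - 8/7))²/25)) = √(940 + (-3 + (1 + 2/35)²/25)) = √(940 + (-3 + (37/35)²/25)) = √(940 + (-3 + (1/25)*(1369/1225))) = √(940 + (-3 + 1369/30625)) = √(940 - 90506/30625) = √(28696994/30625) = √28696994/175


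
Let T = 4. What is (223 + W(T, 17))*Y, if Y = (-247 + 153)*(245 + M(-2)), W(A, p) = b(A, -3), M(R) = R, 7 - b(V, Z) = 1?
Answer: -5230818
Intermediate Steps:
b(V, Z) = 6 (b(V, Z) = 7 - 1*1 = 7 - 1 = 6)
W(A, p) = 6
Y = -22842 (Y = (-247 + 153)*(245 - 2) = -94*243 = -22842)
(223 + W(T, 17))*Y = (223 + 6)*(-22842) = 229*(-22842) = -5230818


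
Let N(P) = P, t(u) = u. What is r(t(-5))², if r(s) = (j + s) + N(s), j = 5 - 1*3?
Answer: 64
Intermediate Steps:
j = 2 (j = 5 - 3 = 2)
r(s) = 2 + 2*s (r(s) = (2 + s) + s = 2 + 2*s)
r(t(-5))² = (2 + 2*(-5))² = (2 - 10)² = (-8)² = 64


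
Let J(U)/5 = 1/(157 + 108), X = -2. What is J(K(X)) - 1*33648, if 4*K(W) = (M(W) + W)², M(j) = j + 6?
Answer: -1783343/53 ≈ -33648.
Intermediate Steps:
M(j) = 6 + j
K(W) = (6 + 2*W)²/4 (K(W) = ((6 + W) + W)²/4 = (6 + 2*W)²/4)
J(U) = 1/53 (J(U) = 5/(157 + 108) = 5/265 = 5*(1/265) = 1/53)
J(K(X)) - 1*33648 = 1/53 - 1*33648 = 1/53 - 33648 = -1783343/53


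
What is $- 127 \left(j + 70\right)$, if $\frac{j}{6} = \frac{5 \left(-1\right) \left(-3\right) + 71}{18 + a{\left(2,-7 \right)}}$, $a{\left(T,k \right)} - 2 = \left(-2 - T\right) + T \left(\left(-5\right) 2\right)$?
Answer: $7493$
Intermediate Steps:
$a{\left(T,k \right)} = - 11 T$ ($a{\left(T,k \right)} = 2 - \left(2 + T - T \left(\left(-5\right) 2\right)\right) = 2 - \left(2 + T - T \left(-10\right)\right) = 2 - \left(2 + 11 T\right) = - 11 T$)
$j = -129$ ($j = 6 \frac{5 \left(-1\right) \left(-3\right) + 71}{18 - 22} = 6 \frac{\left(-5\right) \left(-3\right) + 71}{18 - 22} = 6 \frac{15 + 71}{-4} = 6 \cdot 86 \left(- \frac{1}{4}\right) = 6 \left(- \frac{43}{2}\right) = -129$)
$- 127 \left(j + 70\right) = - 127 \left(-129 + 70\right) = \left(-127\right) \left(-59\right) = 7493$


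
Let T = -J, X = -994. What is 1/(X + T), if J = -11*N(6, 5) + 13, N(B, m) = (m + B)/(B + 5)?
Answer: -1/996 ≈ -0.0010040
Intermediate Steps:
N(B, m) = (B + m)/(5 + B)
J = 2 (J = -11*(6 + 5)/(5 + 6) + 13 = -11*11/11 + 13 = -11 + 13 = 2)
T = -2 (T = -1*2 = -2)
1/(X + T) = 1/(-994 - 2) = 1/(-996) = -1/996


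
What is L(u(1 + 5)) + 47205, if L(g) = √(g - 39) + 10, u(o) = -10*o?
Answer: 47215 + 3*I*√11 ≈ 47215.0 + 9.9499*I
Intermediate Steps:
L(g) = 10 + √(-39 + g) (L(g) = √(-39 + g) + 10 = 10 + √(-39 + g))
L(u(1 + 5)) + 47205 = (10 + √(-39 - 10*(1 + 5))) + 47205 = (10 + √(-39 - 10*6)) + 47205 = (10 + √(-39 - 60)) + 47205 = (10 + √(-99)) + 47205 = (10 + 3*I*√11) + 47205 = 47215 + 3*I*√11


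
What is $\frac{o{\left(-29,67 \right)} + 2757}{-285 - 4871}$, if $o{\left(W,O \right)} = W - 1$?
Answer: $- \frac{2727}{5156} \approx -0.5289$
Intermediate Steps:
$o{\left(W,O \right)} = -1 + W$ ($o{\left(W,O \right)} = W - 1 = -1 + W$)
$\frac{o{\left(-29,67 \right)} + 2757}{-285 - 4871} = \frac{\left(-1 - 29\right) + 2757}{-285 - 4871} = \frac{-30 + 2757}{-5156} = 2727 \left(- \frac{1}{5156}\right) = - \frac{2727}{5156}$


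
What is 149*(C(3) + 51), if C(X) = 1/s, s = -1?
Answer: 7450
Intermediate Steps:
C(X) = -1 (C(X) = 1/(-1) = -1)
149*(C(3) + 51) = 149*(-1 + 51) = 149*50 = 7450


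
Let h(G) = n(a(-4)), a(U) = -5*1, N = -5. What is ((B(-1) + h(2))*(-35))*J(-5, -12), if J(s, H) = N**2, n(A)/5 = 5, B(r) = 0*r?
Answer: -21875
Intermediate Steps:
a(U) = -5
B(r) = 0
n(A) = 25 (n(A) = 5*5 = 25)
h(G) = 25
J(s, H) = 25 (J(s, H) = (-5)**2 = 25)
((B(-1) + h(2))*(-35))*J(-5, -12) = ((0 + 25)*(-35))*25 = (25*(-35))*25 = -875*25 = -21875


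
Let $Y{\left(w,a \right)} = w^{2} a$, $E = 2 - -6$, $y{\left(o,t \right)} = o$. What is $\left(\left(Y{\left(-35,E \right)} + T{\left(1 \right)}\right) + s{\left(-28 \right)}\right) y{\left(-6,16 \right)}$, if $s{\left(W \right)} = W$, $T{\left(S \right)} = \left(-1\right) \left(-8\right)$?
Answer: $-58680$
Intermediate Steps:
$E = 8$ ($E = 2 + 6 = 8$)
$T{\left(S \right)} = 8$
$Y{\left(w,a \right)} = a w^{2}$
$\left(\left(Y{\left(-35,E \right)} + T{\left(1 \right)}\right) + s{\left(-28 \right)}\right) y{\left(-6,16 \right)} = \left(\left(8 \left(-35\right)^{2} + 8\right) - 28\right) \left(-6\right) = \left(\left(8 \cdot 1225 + 8\right) - 28\right) \left(-6\right) = \left(\left(9800 + 8\right) - 28\right) \left(-6\right) = \left(9808 - 28\right) \left(-6\right) = 9780 \left(-6\right) = -58680$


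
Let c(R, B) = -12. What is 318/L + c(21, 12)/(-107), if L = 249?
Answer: 12338/8881 ≈ 1.3893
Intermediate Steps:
318/L + c(21, 12)/(-107) = 318/249 - 12/(-107) = 318*(1/249) - 12*(-1/107) = 106/83 + 12/107 = 12338/8881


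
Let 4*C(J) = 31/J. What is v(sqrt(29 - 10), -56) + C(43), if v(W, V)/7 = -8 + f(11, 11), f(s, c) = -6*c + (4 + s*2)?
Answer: -57761/172 ≈ -335.82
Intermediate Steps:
f(s, c) = 4 - 6*c + 2*s (f(s, c) = -6*c + (4 + 2*s) = 4 - 6*c + 2*s)
C(J) = 31/(4*J) (C(J) = (31/J)/4 = 31/(4*J))
v(W, V) = -336 (v(W, V) = 7*(-8 + (4 - 6*11 + 2*11)) = 7*(-8 + (4 - 66 + 22)) = 7*(-8 - 40) = 7*(-48) = -336)
v(sqrt(29 - 10), -56) + C(43) = -336 + (31/4)/43 = -336 + (31/4)*(1/43) = -336 + 31/172 = -57761/172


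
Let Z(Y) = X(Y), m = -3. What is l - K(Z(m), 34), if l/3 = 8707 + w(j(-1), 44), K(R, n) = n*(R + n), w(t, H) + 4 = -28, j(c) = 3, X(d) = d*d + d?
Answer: 24665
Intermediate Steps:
X(d) = d + d² (X(d) = d² + d = d + d²)
w(t, H) = -32 (w(t, H) = -4 - 28 = -32)
Z(Y) = Y*(1 + Y)
l = 26025 (l = 3*(8707 - 32) = 3*8675 = 26025)
l - K(Z(m), 34) = 26025 - 34*(-3*(1 - 3) + 34) = 26025 - 34*(-3*(-2) + 34) = 26025 - 34*(6 + 34) = 26025 - 34*40 = 26025 - 1*1360 = 26025 - 1360 = 24665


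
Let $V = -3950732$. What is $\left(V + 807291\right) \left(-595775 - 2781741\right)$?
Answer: $10617022272556$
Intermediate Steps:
$\left(V + 807291\right) \left(-595775 - 2781741\right) = \left(-3950732 + 807291\right) \left(-595775 - 2781741\right) = \left(-3143441\right) \left(-3377516\right) = 10617022272556$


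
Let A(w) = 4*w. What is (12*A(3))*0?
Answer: 0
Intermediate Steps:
(12*A(3))*0 = (12*(4*3))*0 = (12*12)*0 = 144*0 = 0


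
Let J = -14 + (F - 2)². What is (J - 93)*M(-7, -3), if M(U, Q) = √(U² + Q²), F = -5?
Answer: -58*√58 ≈ -441.71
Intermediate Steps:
M(U, Q) = √(Q² + U²)
J = 35 (J = -14 + (-5 - 2)² = -14 + (-7)² = -14 + 49 = 35)
(J - 93)*M(-7, -3) = (35 - 93)*√((-3)² + (-7)²) = -58*√(9 + 49) = -58*√58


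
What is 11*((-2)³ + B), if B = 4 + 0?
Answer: -44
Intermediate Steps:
B = 4
11*((-2)³ + B) = 11*((-2)³ + 4) = 11*(-8 + 4) = 11*(-4) = -44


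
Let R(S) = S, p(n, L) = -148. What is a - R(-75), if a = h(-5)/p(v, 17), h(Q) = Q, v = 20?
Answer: 11105/148 ≈ 75.034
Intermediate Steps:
a = 5/148 (a = -5/(-148) = -5*(-1/148) = 5/148 ≈ 0.033784)
a - R(-75) = 5/148 - 1*(-75) = 5/148 + 75 = 11105/148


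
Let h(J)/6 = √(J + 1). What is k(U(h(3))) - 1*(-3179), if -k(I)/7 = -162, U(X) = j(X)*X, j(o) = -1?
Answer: 4313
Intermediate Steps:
h(J) = 6*√(1 + J) (h(J) = 6*√(J + 1) = 6*√(1 + J))
U(X) = -X
k(I) = 1134 (k(I) = -7*(-162) = 1134)
k(U(h(3))) - 1*(-3179) = 1134 - 1*(-3179) = 1134 + 3179 = 4313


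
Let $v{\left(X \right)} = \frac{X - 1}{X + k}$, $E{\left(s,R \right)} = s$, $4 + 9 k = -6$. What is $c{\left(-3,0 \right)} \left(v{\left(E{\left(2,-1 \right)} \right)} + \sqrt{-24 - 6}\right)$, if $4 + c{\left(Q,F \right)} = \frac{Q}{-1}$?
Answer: $- \frac{9}{8} - i \sqrt{30} \approx -1.125 - 5.4772 i$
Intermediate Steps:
$k = - \frac{10}{9}$ ($k = - \frac{4}{9} + \frac{1}{9} \left(-6\right) = - \frac{4}{9} - \frac{2}{3} = - \frac{10}{9} \approx -1.1111$)
$c{\left(Q,F \right)} = -4 - Q$ ($c{\left(Q,F \right)} = -4 + \frac{Q}{-1} = -4 + Q \left(-1\right) = -4 - Q$)
$v{\left(X \right)} = \frac{-1 + X}{- \frac{10}{9} + X}$ ($v{\left(X \right)} = \frac{X - 1}{X - \frac{10}{9}} = \frac{-1 + X}{- \frac{10}{9} + X}$)
$c{\left(-3,0 \right)} \left(v{\left(E{\left(2,-1 \right)} \right)} + \sqrt{-24 - 6}\right) = \left(-4 - -3\right) \left(\frac{9 \left(-1 + 2\right)}{-10 + 9 \cdot 2} + \sqrt{-24 - 6}\right) = \left(-4 + 3\right) \left(9 \frac{1}{-10 + 18} \cdot 1 + \sqrt{-30}\right) = - (9 \cdot \frac{1}{8} \cdot 1 + i \sqrt{30}) = - (\frac{9}{8} + i \sqrt{30}) = - \frac{9}{8} - i \sqrt{30}$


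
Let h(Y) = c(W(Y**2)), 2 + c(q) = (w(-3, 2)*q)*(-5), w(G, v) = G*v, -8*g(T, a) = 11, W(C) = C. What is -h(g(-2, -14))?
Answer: -1751/32 ≈ -54.719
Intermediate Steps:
g(T, a) = -11/8 (g(T, a) = -1/8*11 = -11/8)
c(q) = -2 + 30*q (c(q) = -2 + ((-3*2)*q)*(-5) = -2 - 6*q*(-5) = -2 + 30*q)
h(Y) = -2 + 30*Y**2
-h(g(-2, -14)) = -(-2 + 30*(-11/8)**2) = -(-2 + 30*(121/64)) = -(-2 + 1815/32) = -1*1751/32 = -1751/32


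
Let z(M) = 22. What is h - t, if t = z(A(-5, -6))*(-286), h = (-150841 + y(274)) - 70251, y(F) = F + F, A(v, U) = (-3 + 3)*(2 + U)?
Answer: -214252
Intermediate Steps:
A(v, U) = 0 (A(v, U) = 0*(2 + U) = 0)
y(F) = 2*F
h = -220544 (h = (-150841 + 2*274) - 70251 = (-150841 + 548) - 70251 = -150293 - 70251 = -220544)
t = -6292 (t = 22*(-286) = -6292)
h - t = -220544 - 1*(-6292) = -220544 + 6292 = -214252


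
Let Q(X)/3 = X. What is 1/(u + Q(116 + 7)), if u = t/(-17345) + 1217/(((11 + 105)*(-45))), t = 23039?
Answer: 18108180/6653643931 ≈ 0.0027215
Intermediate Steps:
Q(X) = 3*X
u = -28274489/18108180 (u = 23039/(-17345) + 1217/(((11 + 105)*(-45))) = 23039*(-1/17345) + 1217/((116*(-45))) = -23039/17345 + 1217/(-5220) = -23039/17345 + 1217*(-1/5220) = -23039/17345 - 1217/5220 = -28274489/18108180 ≈ -1.5614)
1/(u + Q(116 + 7)) = 1/(-28274489/18108180 + 3*(116 + 7)) = 1/(-28274489/18108180 + 3*123) = 1/(-28274489/18108180 + 369) = 1/(6653643931/18108180) = 18108180/6653643931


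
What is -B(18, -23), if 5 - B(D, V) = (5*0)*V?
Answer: -5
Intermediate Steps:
B(D, V) = 5 (B(D, V) = 5 - 5*0*V = 5 - 0*V = 5 - 1*0 = 5 + 0 = 5)
-B(18, -23) = -1*5 = -5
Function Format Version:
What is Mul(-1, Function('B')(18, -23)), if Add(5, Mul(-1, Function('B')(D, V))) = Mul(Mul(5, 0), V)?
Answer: -5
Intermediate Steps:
Function('B')(D, V) = 5 (Function('B')(D, V) = Add(5, Mul(-1, Mul(Mul(5, 0), V))) = Add(5, Mul(-1, Mul(0, V))) = Add(5, Mul(-1, 0)) = Add(5, 0) = 5)
Mul(-1, Function('B')(18, -23)) = Mul(-1, 5) = -5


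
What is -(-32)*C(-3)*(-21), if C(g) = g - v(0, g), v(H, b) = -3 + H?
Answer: 0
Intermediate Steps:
C(g) = 3 + g (C(g) = g - (-3 + 0) = g - 1*(-3) = g + 3 = 3 + g)
-(-32)*C(-3)*(-21) = -(-32)*(3 - 3)*(-21) = -(-32)*0*(-21) = -8*0*(-21) = 0*(-21) = 0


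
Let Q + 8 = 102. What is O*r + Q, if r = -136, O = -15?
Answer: 2134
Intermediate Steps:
Q = 94 (Q = -8 + 102 = 94)
O*r + Q = -15*(-136) + 94 = 2040 + 94 = 2134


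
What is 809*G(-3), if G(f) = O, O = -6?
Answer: -4854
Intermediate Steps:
G(f) = -6
809*G(-3) = 809*(-6) = -4854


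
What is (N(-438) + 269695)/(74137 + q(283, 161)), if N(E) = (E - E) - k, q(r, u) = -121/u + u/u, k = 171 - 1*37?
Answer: 43399321/11936097 ≈ 3.6360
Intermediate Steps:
k = 134 (k = 171 - 37 = 134)
q(r, u) = 1 - 121/u (q(r, u) = -121/u + 1 = 1 - 121/u)
N(E) = -134 (N(E) = (E - E) - 1*134 = 0 - 134 = -134)
(N(-438) + 269695)/(74137 + q(283, 161)) = (-134 + 269695)/(74137 + (-121 + 161)/161) = 269561/(74137 + (1/161)*40) = 269561/(74137 + 40/161) = 269561/(11936097/161) = 269561*(161/11936097) = 43399321/11936097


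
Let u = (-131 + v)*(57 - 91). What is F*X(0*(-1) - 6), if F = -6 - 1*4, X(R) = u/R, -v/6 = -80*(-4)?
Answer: 348670/3 ≈ 1.1622e+5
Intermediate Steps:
v = -1920 (v = -(-480)*(-4) = -6*320 = -1920)
u = 69734 (u = (-131 - 1920)*(57 - 91) = -2051*(-34) = 69734)
X(R) = 69734/R
F = -10 (F = -6 - 4 = -10)
F*X(0*(-1) - 6) = -697340/(0*(-1) - 6) = -697340/(0 - 6) = -697340/(-6) = -697340*(-1)/6 = -10*(-34867/3) = 348670/3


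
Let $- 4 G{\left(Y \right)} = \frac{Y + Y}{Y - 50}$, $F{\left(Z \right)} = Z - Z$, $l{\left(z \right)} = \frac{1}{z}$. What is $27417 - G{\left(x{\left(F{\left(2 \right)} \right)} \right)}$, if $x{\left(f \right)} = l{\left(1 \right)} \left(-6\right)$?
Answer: $\frac{1535355}{56} \approx 27417.0$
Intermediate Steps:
$F{\left(Z \right)} = 0$
$x{\left(f \right)} = -6$ ($x{\left(f \right)} = 1^{-1} \left(-6\right) = 1 \left(-6\right) = -6$)
$G{\left(Y \right)} = - \frac{Y}{2 \left(-50 + Y\right)}$ ($G{\left(Y \right)} = - \frac{\left(Y + Y\right) \frac{1}{Y - 50}}{4} = - \frac{2 Y \frac{1}{-50 + Y}}{4} = - \frac{Y}{2 \left(-50 + Y\right)}$)
$27417 - G{\left(x{\left(F{\left(2 \right)} \right)} \right)} = 27417 - \left(-1\right) \left(-6\right) \frac{1}{-100 + 2 \left(-6\right)} = 27417 - \left(-1\right) \left(-6\right) \frac{1}{-100 - 12} = 27417 - \left(-1\right) \left(-6\right) \frac{1}{-112} = 27417 - \left(-1\right) \left(-6\right) \left(- \frac{1}{112}\right) = 27417 - - \frac{3}{56} = 27417 + \frac{3}{56} = \frac{1535355}{56}$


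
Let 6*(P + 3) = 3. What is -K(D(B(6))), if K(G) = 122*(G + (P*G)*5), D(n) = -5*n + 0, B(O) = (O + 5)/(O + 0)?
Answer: -77165/6 ≈ -12861.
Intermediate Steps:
P = -5/2 (P = -3 + (⅙)*3 = -3 + ½ = -5/2 ≈ -2.5000)
B(O) = (5 + O)/O
D(n) = -5*n
K(G) = -1403*G (K(G) = 122*(G - 5*G/2*5) = 122*(G - 25*G/2) = 122*(-23*G/2) = -1403*G)
-K(D(B(6))) = -(-1403)*(-5*(5 + 6)/6) = -(-1403)*(-5*11/6) = -(-1403)*(-55)/6 = -1*77165/6 = -77165/6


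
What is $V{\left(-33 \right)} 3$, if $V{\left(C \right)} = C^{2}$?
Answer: $3267$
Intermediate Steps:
$V{\left(-33 \right)} 3 = \left(-33\right)^{2} \cdot 3 = 1089 \cdot 3 = 3267$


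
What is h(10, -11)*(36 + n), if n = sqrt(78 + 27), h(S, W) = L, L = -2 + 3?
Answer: 36 + sqrt(105) ≈ 46.247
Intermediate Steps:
L = 1
h(S, W) = 1
n = sqrt(105) ≈ 10.247
h(10, -11)*(36 + n) = 1*(36 + sqrt(105)) = 36 + sqrt(105)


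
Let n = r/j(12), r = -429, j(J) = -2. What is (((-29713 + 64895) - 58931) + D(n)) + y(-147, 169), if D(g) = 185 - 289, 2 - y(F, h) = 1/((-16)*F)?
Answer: -56097553/2352 ≈ -23851.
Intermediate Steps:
y(F, h) = 2 + 1/(16*F) (y(F, h) = 2 - 1/((-16)*F) = 2 - (-1)/(16*F) = 2 + 1/(16*F))
n = 429/2 (n = -429/(-2) = -429*(-½) = 429/2 ≈ 214.50)
D(g) = -104
(((-29713 + 64895) - 58931) + D(n)) + y(-147, 169) = (((-29713 + 64895) - 58931) - 104) + (2 + (1/16)/(-147)) = ((35182 - 58931) - 104) + (2 + (1/16)*(-1/147)) = (-23749 - 104) + (2 - 1/2352) = -23853 + 4703/2352 = -56097553/2352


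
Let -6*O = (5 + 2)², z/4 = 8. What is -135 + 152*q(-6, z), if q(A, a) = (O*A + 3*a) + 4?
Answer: 22513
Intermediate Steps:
z = 32 (z = 4*8 = 32)
O = -49/6 (O = -(5 + 2)²/6 = -⅙*7² = -⅙*49 = -49/6 ≈ -8.1667)
q(A, a) = 4 + 3*a - 49*A/6 (q(A, a) = (-49*A/6 + 3*a) + 4 = (3*a - 49*A/6) + 4 = 4 + 3*a - 49*A/6)
-135 + 152*q(-6, z) = -135 + 152*(4 + 3*32 - 49/6*(-6)) = -135 + 152*(4 + 96 + 49) = -135 + 152*149 = -135 + 22648 = 22513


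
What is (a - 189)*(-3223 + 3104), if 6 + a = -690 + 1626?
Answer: -88179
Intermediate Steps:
a = 930 (a = -6 + (-690 + 1626) = -6 + 936 = 930)
(a - 189)*(-3223 + 3104) = (930 - 189)*(-3223 + 3104) = 741*(-119) = -88179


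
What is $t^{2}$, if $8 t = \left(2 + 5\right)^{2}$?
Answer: $\frac{2401}{64} \approx 37.516$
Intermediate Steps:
$t = \frac{49}{8}$ ($t = \frac{\left(2 + 5\right)^{2}}{8} = \frac{7^{2}}{8} = \frac{1}{8} \cdot 49 = \frac{49}{8} \approx 6.125$)
$t^{2} = \left(\frac{49}{8}\right)^{2} = \frac{2401}{64}$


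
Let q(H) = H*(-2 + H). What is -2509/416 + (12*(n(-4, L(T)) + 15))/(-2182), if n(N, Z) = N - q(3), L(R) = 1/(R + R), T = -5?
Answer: -212099/34912 ≈ -6.0752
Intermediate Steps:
L(R) = 1/(2*R)
n(N, Z) = -3 + N (n(N, Z) = N - 3*(-2 + 3) = N - 3 = -3 + N)
-2509/416 + (12*(n(-4, L(T)) + 15))/(-2182) = -2509/416 + (12*((-3 - 4) + 15))/(-2182) = -2509*1/416 + (12*(-7 + 15))*(-1/2182) = -193/32 + (12*8)*(-1/2182) = -193/32 + 96*(-1/2182) = -193/32 - 48/1091 = -212099/34912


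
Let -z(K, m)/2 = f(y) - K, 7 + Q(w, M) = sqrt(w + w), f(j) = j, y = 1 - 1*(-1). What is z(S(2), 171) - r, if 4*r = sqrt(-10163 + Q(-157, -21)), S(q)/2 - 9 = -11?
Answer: -12 - sqrt(-10170 + I*sqrt(314))/4 ≈ -12.022 - 25.212*I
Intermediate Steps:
y = 2 (y = 1 + 1 = 2)
S(q) = -4 (S(q) = 18 + 2*(-11) = 18 - 22 = -4)
Q(w, M) = -7 + sqrt(2)*sqrt(w) (Q(w, M) = -7 + sqrt(w + w) = -7 + sqrt(2*w) = -7 + sqrt(2)*sqrt(w))
z(K, m) = -4 + 2*K (z(K, m) = -2*(2 - K) = -4 + 2*K)
r = sqrt(-10170 + I*sqrt(314))/4 (r = sqrt(-10163 + (-7 + sqrt(2)*sqrt(-157)))/4 = sqrt(-10163 + (-7 + sqrt(2)*(I*sqrt(157))))/4 = sqrt(-10163 + (-7 + I*sqrt(314)))/4 = sqrt(-10170 + I*sqrt(314))/4 ≈ 0.021964 + 25.212*I)
z(S(2), 171) - r = (-4 + 2*(-4)) - sqrt(-10170 + I*sqrt(314))/4 = (-4 - 8) - sqrt(-10170 + I*sqrt(314))/4 = -12 - sqrt(-10170 + I*sqrt(314))/4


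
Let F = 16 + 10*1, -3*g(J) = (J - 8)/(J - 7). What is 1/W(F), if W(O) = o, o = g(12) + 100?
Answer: 15/1496 ≈ 0.010027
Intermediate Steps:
g(J) = -(-8 + J)/(3*(-7 + J)) (g(J) = -(J - 8)/(3*(J - 7)) = -(-8 + J)/(3*(-7 + J)))
F = 26 (F = 16 + 10 = 26)
o = 1496/15 (o = (8 - 1*12)/(3*(-7 + 12)) + 100 = (⅓)*(8 - 12)/5 + 100 = (⅓)*(⅕)*(-4) + 100 = -4/15 + 100 = 1496/15 ≈ 99.733)
W(O) = 1496/15
1/W(F) = 1/(1496/15) = 15/1496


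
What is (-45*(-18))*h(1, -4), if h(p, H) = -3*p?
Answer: -2430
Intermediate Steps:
(-45*(-18))*h(1, -4) = (-45*(-18))*(-3*1) = 810*(-3) = -2430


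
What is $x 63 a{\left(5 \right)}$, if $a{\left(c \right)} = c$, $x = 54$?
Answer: $17010$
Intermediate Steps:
$x 63 a{\left(5 \right)} = 54 \cdot 63 \cdot 5 = 3402 \cdot 5 = 17010$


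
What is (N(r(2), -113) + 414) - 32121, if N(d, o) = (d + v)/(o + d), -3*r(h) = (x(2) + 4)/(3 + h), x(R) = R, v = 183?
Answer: -17978782/567 ≈ -31709.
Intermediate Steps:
r(h) = -2/(3 + h) (r(h) = -(2 + 4)/(3*(3 + h)) = -2/(3 + h))
N(d, o) = (183 + d)/(d + o) (N(d, o) = (d + 183)/(o + d) = (183 + d)/(d + o))
(N(r(2), -113) + 414) - 32121 = ((183 - 2/(3 + 2))/(-2/(3 + 2) - 113) + 414) - 32121 = ((183 - 2/5)/(-2/5 - 113) + 414) - 32121 = ((183 - 2*⅕)/(-2*⅕ - 113) + 414) - 32121 = ((183 - ⅖)/(-⅖ - 113) + 414) - 32121 = ((913/5)/(-567/5) + 414) - 32121 = (-5/567*913/5 + 414) - 32121 = (-913/567 + 414) - 32121 = 233825/567 - 32121 = -17978782/567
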